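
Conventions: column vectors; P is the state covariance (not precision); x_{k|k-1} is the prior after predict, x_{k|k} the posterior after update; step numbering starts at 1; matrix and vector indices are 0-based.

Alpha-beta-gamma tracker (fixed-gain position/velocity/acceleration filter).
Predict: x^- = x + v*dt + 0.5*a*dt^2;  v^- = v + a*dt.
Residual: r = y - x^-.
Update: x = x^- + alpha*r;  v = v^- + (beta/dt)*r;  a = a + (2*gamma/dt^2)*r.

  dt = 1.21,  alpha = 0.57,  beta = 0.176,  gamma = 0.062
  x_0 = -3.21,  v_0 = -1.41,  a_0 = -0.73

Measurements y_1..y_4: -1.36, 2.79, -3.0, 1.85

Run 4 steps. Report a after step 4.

a_post = 0.6334

step 1: x_pred=-5.4505  r=4.0905  x^+=-3.1189  v^+=-1.6983  a^+=-0.3836
step 2: x_pred=-5.4547  r=8.2447  x^+=-0.7552  v^+=-0.9632  a^+=0.3147
step 3: x_pred=-1.6903  r=-1.3097  x^+=-2.4368  v^+=-0.7729  a^+=0.2038
step 4: x_pred=-3.2229  r=5.0729  x^+=-0.3313  v^+=0.2115  a^+=0.6334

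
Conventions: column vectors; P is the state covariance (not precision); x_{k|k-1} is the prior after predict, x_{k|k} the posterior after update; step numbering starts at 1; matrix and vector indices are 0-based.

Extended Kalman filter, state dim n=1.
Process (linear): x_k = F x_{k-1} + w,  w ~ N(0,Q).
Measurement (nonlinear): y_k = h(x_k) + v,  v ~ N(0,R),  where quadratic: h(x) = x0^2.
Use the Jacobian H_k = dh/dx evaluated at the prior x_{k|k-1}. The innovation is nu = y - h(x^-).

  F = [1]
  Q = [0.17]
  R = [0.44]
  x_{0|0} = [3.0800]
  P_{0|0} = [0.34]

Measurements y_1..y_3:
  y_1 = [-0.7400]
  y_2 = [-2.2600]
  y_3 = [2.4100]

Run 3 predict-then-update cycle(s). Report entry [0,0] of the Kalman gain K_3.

K[0,0] = 0.2371

step 1: x^-=[3.0800]  P^-=[0.5100]  H_jac=[6.1600]  S=[19.7923]  K=[0.1587]  nu=[-10.2264]  x^+=[1.4568]  P^+=[0.0113]
step 2: x^-=[1.4568]  P^-=[0.1813]  H_jac=[2.9136]  S=[1.9793]  K=[0.2669]  nu=[-4.3822]  x^+=[0.2871]  P^+=[0.0403]
step 3: x^-=[0.2871]  P^-=[0.2103]  H_jac=[0.5741]  S=[0.5093]  K=[0.2371]  nu=[2.3276]  x^+=[0.8388]  P^+=[0.1817]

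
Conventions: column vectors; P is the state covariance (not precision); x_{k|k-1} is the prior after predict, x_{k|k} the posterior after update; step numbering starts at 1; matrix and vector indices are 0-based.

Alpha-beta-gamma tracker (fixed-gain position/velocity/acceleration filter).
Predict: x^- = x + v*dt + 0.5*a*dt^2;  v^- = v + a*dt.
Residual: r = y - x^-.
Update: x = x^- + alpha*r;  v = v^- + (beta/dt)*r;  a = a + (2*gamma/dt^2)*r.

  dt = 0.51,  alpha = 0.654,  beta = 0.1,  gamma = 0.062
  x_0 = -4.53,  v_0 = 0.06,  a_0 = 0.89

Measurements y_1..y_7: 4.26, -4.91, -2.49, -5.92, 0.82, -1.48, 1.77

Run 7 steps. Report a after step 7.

a_post = -0.5265

step 1: x_pred=-4.3837  r=8.6437  x^+=1.2693  v^+=2.2087  a^+=5.0108
step 2: x_pred=3.0474  r=-7.9574  x^+=-2.1567  v^+=3.2040  a^+=1.2172
step 3: x_pred=-0.3644  r=-2.1256  x^+=-1.7546  v^+=3.4079  a^+=0.2038
step 4: x_pred=0.0100  r=-5.9300  x^+=-3.8682  v^+=2.3491  a^+=-2.6232
step 5: x_pred=-3.0113  r=3.8313  x^+=-0.5056  v^+=1.7625  a^+=-0.7967
step 6: x_pred=0.2896  r=-1.7696  x^+=-0.8677  v^+=1.0092  a^+=-1.6404
step 7: x_pred=-0.5663  r=2.3363  x^+=0.9616  v^+=0.6307  a^+=-0.5265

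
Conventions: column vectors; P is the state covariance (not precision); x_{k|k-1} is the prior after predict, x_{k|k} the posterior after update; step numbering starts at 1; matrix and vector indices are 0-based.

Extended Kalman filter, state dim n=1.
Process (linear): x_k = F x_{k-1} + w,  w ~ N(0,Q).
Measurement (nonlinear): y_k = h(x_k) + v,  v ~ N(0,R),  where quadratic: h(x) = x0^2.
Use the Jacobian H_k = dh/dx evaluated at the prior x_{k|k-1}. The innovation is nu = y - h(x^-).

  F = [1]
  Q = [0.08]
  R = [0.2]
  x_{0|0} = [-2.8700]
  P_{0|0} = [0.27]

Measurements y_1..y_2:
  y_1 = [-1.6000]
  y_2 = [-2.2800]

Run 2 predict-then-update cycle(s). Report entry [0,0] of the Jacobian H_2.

step 1: x^-=[-2.8700]  P^-=[0.3500]  H_jac=[-5.7400]  S=[11.7317]  K=[-0.1712]  nu=[-9.8369]  x^+=[-1.1855]  P^+=[0.0060]
step 2: x^-=[-1.1855]  P^-=[0.0860]  H_jac=[-2.3709]  S=[0.6832]  K=[-0.2983]  nu=[-3.6853]  x^+=[-0.0861]  P^+=[0.0252]

H_jac[0,0] = -2.3709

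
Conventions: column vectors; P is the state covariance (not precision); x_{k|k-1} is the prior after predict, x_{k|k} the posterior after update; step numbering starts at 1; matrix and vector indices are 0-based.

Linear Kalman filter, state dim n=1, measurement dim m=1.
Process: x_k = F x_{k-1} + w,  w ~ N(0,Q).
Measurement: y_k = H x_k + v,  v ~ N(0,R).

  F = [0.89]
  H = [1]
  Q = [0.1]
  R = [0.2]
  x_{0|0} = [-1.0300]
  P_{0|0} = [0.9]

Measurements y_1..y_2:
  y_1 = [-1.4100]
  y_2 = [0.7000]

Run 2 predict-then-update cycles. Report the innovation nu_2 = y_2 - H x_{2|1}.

innov = [1.8682]

step 1: x^-=[-0.9167]  P^-=[0.8129]  S=[1.0129]  K=[0.8025]  nu=[-0.4933]  x^+=[-1.3126]  P^+=[0.1605]
step 2: x^-=[-1.1682]  P^-=[0.2271]  S=[0.4271]  K=[0.5318]  nu=[1.8682]  x^+=[-0.1748]  P^+=[0.1064]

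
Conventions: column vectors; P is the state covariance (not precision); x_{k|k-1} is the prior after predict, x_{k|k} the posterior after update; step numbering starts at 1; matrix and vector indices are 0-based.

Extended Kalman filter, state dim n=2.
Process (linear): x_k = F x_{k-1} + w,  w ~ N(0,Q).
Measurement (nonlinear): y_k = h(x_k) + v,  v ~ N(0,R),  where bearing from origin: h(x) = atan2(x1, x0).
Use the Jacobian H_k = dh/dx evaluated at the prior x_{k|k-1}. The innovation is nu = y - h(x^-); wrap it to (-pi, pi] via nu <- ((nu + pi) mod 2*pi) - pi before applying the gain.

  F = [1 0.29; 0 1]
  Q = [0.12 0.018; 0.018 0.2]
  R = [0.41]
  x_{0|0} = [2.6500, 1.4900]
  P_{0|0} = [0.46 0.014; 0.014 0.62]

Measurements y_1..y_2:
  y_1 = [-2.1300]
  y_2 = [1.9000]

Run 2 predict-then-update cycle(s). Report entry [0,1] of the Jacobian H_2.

H_jac[0,1] = 0.2933

step 1: x^-=[3.0821, 1.4900]  P^-=[0.6403 0.2118; 0.2118 0.8200]  H_jac=[-0.1271 0.2630]  S=[0.4629]  K=[-0.0555; 0.4077]  nu=[-2.5803]  x^+=[3.2254, 0.4380]  P^+=[0.6388 0.2223; 0.2223 0.7431]
step 2: x^-=[3.3524, 0.4380]  P^-=[0.9502 0.4558; 0.4558 0.9431]  H_jac=[-0.0383 0.2933]  S=[0.4823]  K=[0.2017; 0.5373]  nu=[1.7701]  x^+=[3.7093, 1.3891]  P^+=[0.9306 0.4035; 0.4035 0.8038]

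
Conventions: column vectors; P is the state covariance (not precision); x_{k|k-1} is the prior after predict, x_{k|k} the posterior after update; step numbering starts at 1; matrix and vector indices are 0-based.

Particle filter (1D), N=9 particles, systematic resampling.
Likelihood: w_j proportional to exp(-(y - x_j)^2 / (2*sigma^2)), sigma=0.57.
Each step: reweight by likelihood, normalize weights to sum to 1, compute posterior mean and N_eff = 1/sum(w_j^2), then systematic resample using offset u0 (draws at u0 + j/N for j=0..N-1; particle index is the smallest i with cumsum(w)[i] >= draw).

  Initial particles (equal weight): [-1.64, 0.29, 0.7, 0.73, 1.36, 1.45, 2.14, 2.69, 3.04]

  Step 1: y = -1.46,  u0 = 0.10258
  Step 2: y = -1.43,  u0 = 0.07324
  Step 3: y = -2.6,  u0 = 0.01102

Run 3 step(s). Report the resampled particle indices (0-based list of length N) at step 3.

resampled_idx = [0, 1, 2, 3, 4, 5, 6, 7, 8]

step 1: w=[0.9892, 0.0093, 0.0008, 0.0006, 0.0000, 0.0000, 0.0000, 0.0000, 0.0000]  mean=-1.6186  Neff=1.0218  idx=[0, 0, 0, 0, 0, 0, 0, 0, 1]
step 2: w=[0.1248, 0.1248, 0.1248, 0.1248, 0.1248, 0.1248, 0.1248, 0.1248, 0.0014]  mean=-1.6373  Neff=8.0224  idx=[0, 1, 2, 3, 4, 5, 5, 6, 7]
step 3: w=[0.1111, 0.1111, 0.1111, 0.1111, 0.1111, 0.1111, 0.1111, 0.1111, 0.1111]  mean=-1.6400  Neff=9.0000  idx=[0, 1, 2, 3, 4, 5, 6, 7, 8]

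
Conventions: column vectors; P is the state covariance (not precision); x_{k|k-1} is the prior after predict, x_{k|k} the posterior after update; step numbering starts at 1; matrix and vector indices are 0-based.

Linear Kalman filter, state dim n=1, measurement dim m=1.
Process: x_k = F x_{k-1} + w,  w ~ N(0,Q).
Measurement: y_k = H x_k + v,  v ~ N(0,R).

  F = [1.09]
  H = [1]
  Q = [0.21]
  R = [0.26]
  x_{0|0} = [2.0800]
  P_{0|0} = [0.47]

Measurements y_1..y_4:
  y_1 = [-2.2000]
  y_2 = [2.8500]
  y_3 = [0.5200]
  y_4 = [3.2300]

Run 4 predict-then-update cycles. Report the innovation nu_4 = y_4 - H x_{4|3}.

step 1: x^-=[2.2672]  P^-=[0.7684]  S=[1.0284]  K=[0.7472]  nu=[-4.4672]  x^+=[-1.0706]  P^+=[0.1943]
step 2: x^-=[-1.1670]  P^-=[0.4408]  S=[0.7008]  K=[0.6290]  nu=[4.0170]  x^+=[1.3597]  P^+=[0.1635]
step 3: x^-=[1.4821]  P^-=[0.4043]  S=[0.6643]  K=[0.6086]  nu=[-0.9621]  x^+=[0.8965]  P^+=[0.1582]
step 4: x^-=[0.9772]  P^-=[0.3980]  S=[0.6580]  K=[0.6049]  nu=[2.2528]  x^+=[2.3399]  P^+=[0.1573]

innov = [2.2528]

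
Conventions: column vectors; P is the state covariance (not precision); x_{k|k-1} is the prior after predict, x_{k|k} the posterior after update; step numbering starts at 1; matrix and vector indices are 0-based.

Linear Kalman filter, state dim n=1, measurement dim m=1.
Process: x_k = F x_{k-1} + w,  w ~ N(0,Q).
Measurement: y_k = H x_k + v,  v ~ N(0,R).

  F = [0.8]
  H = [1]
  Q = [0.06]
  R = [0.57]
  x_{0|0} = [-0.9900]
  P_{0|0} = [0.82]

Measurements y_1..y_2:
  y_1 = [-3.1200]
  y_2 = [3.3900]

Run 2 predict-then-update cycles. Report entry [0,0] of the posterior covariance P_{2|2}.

step 1: x^-=[-0.7920]  P^-=[0.5848]  S=[1.1548]  K=[0.5064]  nu=[-2.3280]  x^+=[-1.9709]  P^+=[0.2887]
step 2: x^-=[-1.5767]  P^-=[0.2447]  S=[0.8147]  K=[0.3004]  nu=[4.9667]  x^+=[-0.0848]  P^+=[0.1712]

P_post[0,0] = 0.1712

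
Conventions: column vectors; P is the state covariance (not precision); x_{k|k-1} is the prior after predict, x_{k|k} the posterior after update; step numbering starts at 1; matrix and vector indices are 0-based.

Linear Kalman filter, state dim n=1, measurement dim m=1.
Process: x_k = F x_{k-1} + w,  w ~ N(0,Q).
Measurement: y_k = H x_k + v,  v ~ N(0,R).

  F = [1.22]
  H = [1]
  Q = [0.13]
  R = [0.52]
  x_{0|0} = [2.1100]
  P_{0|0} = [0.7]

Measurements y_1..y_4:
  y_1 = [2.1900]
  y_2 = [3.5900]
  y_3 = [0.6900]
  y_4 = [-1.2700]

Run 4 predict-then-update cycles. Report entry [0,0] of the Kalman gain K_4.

step 1: x^-=[2.5742]  P^-=[1.1719]  S=[1.6919]  K=[0.6926]  nu=[-0.3842]  x^+=[2.3081]  P^+=[0.3602]
step 2: x^-=[2.8159]  P^-=[0.6661]  S=[1.1861]  K=[0.5616]  nu=[0.7741]  x^+=[3.2506]  P^+=[0.2920]
step 3: x^-=[3.9657]  P^-=[0.5646]  S=[1.0846]  K=[0.5206]  nu=[-3.2757]  x^+=[2.2604]  P^+=[0.2707]
step 4: x^-=[2.7577]  P^-=[0.5329]  S=[1.0529]  K=[0.5061]  nu=[-4.0277]  x^+=[0.7192]  P^+=[0.2632]

K[0,0] = 0.5061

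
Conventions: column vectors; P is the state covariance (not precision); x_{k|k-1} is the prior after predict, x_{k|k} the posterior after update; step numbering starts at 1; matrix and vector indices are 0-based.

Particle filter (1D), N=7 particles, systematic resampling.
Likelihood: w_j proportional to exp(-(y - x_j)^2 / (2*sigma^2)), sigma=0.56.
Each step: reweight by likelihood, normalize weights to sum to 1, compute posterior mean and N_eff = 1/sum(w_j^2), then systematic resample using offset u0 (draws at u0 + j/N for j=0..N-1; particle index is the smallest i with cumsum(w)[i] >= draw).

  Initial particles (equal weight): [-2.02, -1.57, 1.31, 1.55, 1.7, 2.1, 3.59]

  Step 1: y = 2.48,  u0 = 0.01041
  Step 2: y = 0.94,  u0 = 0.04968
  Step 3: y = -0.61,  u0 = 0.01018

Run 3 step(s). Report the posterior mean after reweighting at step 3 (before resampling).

step 1: w=[0.0000, 0.0000, 0.0672, 0.1501, 0.2259, 0.4733, 0.0836]  mean=1.9985  Neff=3.2355  idx=[2, 3, 4, 4, 5, 5, 5]
step 2: w=[0.3211, 0.2207, 0.1590, 0.1590, 0.0467, 0.0467, 0.0467]  mean=1.5978  Neff=4.7867  idx=[0, 0, 1, 1, 2, 3, 5]
step 3: w=[0.3896, 0.3896, 0.0818, 0.0818, 0.0281, 0.0281, 0.0011]  mean=1.3720  Neff=3.1396  idx=[0, 0, 0, 1, 1, 1, 3]

post_mean = 1.3720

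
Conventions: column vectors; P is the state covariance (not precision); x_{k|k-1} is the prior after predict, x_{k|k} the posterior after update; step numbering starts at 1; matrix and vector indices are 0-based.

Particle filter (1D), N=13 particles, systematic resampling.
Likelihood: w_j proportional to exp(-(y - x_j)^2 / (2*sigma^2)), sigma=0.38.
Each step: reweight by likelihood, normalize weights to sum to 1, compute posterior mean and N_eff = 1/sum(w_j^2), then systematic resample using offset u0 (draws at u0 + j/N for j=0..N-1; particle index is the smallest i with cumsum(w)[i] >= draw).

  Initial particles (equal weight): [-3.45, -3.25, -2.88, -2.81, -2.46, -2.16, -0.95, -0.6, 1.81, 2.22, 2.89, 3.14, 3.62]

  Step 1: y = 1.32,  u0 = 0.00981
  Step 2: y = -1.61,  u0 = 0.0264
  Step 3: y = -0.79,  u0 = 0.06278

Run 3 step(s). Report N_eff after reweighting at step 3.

step 1: w=[0.0000, 0.0000, 0.0000, 0.0000, 0.0000, 0.0000, 0.0000, 0.0000, 0.8776, 0.1220, 0.0004, 0.0000, 0.0000]  mean=1.8605  Neff=1.2738  idx=[8, 8, 8, 8, 8, 8, 8, 8, 8, 8, 8, 8, 9]
step 2: w=[0.0833, 0.0833, 0.0833, 0.0833, 0.0833, 0.0833, 0.0833, 0.0833, 0.0833, 0.0833, 0.0833, 0.0833, 0.0000]  mean=1.8100  Neff=12.0001  idx=[0, 1, 2, 3, 4, 4, 5, 6, 7, 8, 9, 10, 11]
step 3: w=[0.0769, 0.0769, 0.0769, 0.0769, 0.0769, 0.0769, 0.0769, 0.0769, 0.0769, 0.0769, 0.0769, 0.0769, 0.0769]  mean=1.8100  Neff=13.0000  idx=[0, 1, 2, 3, 4, 5, 6, 7, 8, 9, 10, 11, 12]

N_eff = 13.0000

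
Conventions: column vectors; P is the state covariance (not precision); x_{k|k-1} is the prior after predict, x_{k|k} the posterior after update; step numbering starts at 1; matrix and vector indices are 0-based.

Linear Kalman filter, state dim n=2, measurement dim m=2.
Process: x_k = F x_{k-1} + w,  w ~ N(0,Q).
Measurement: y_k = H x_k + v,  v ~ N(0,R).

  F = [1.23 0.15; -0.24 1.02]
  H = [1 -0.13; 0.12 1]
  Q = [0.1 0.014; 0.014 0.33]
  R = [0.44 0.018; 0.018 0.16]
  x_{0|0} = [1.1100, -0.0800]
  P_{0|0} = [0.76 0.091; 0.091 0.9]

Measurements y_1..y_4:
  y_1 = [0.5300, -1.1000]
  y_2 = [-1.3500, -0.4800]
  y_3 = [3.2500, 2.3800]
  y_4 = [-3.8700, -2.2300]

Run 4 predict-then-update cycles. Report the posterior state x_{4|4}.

step 1: x^-=[1.3533, -0.3480]  P^-=[1.3036 0.0382; 0.0382 1.2656]  S=[1.7551 0.0476; 0.0476 1.4535]  K=[0.7370 0.1098; -0.0957 0.8770]  nu=[-0.8685, -0.9144]  x^+=[0.6128, -1.0668]  P^+=[0.3252 -0.0082; -0.0082 0.1396]
step 2: x^-=[0.5937, -1.2352]  P^-=[0.5921 -0.0706; -0.0706 0.4980]  S=[1.0589 -0.0452; -0.0452 0.6495]  K=[0.5696 0.0403; -0.0959 0.7469]  nu=[-2.1043, 0.6839]  x^+=[-0.5772, -0.5225]  P^+=[0.2496 -0.0133; -0.0133 0.1194]
step 3: x^-=[-0.7884, -0.3944]  P^-=[0.4754 -0.0576; -0.0576 0.4751]  S=[0.9384 -0.0434; -0.0434 0.6281]  K=[0.5162 0.0348; -0.0930 0.7389]  nu=[3.9871, 2.8690]  x^+=[1.3697, 1.3548]  P^+=[0.2262 -0.0123; -0.0123 0.1180]
step 4: x^-=[1.8880, 1.0532]  P^-=[0.4403 -0.0497; -0.0497 0.4718]  S=[0.9012 -0.0394; -0.0394 0.6263]  K=[0.4973 0.0363; -0.0909 0.7382]  nu=[-5.6211, -3.5097]  x^+=[-1.0351, -1.0267]  P^+=[0.2180 -0.0114; -0.0114 0.1178]

x_post = [-1.0351, -1.0267]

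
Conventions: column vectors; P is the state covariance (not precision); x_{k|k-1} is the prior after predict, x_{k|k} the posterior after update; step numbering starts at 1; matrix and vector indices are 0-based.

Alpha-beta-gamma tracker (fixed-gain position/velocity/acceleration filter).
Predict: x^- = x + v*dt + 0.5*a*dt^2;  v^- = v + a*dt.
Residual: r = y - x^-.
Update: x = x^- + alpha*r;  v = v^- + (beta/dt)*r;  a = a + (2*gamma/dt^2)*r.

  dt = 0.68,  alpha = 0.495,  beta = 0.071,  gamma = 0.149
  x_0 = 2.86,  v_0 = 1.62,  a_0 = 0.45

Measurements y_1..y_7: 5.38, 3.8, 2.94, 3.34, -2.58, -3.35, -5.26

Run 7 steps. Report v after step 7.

step 1: x_pred=4.0656  r=1.3144  x^+=4.7162  v^+=2.0632  a^+=1.2971
step 2: x_pred=6.4191  r=-2.6191  x^+=5.1227  v^+=2.6718  a^+=-0.3909
step 3: x_pred=6.8491  r=-3.9091  x^+=4.9141  v^+=1.9978  a^+=-2.9101
step 4: x_pred=5.5998  r=-2.2598  x^+=4.4812  v^+=-0.2170  a^+=-4.3665
step 5: x_pred=3.3241  r=-5.9041  x^+=0.4016  v^+=-3.8027  a^+=-8.1715
step 6: x_pred=-4.0735  r=0.7235  x^+=-3.7154  v^+=-9.2837  a^+=-7.7052
step 7: x_pred=-11.8098  r=6.5498  x^+=-8.5676  v^+=-13.8394  a^+=-3.4841

v_post = -13.8394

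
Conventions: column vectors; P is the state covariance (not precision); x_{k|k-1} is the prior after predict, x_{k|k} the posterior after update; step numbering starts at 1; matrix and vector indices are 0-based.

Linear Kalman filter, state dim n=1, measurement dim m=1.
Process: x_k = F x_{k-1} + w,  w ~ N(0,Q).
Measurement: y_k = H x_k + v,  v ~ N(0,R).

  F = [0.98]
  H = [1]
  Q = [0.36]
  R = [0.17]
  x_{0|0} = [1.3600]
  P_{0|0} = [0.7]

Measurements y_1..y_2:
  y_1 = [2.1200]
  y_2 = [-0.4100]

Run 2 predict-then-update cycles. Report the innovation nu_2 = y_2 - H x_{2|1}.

step 1: x^-=[1.3328]  P^-=[1.0323]  S=[1.2023]  K=[0.8586]  nu=[0.7872]  x^+=[2.0087]  P^+=[0.1460]
step 2: x^-=[1.9685]  P^-=[0.5002]  S=[0.6702]  K=[0.7463]  nu=[-2.3785]  x^+=[0.1933]  P^+=[0.1269]

innov = [-2.3785]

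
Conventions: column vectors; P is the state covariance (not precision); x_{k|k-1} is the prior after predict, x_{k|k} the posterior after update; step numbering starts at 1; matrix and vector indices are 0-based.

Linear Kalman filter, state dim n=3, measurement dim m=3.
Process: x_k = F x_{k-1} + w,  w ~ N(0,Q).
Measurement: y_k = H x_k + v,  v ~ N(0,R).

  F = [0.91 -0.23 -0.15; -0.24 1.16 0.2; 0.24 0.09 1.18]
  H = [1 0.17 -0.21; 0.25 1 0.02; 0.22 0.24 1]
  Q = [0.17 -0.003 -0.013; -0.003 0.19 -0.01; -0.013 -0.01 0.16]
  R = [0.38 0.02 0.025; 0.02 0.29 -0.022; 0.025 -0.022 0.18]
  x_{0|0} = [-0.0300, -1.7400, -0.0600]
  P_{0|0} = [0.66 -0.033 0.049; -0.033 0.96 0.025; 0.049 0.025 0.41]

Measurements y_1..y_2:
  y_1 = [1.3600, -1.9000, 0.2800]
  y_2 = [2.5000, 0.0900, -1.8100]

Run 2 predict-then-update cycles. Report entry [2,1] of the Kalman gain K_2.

step 1: x^-=[0.3819, -2.0232, -0.2346]  P^-=[0.7787 -0.4470 0.0816; -0.4470 1.5615 0.1636; 0.0816 0.1636 0.8083]  S=[1.0416 -0.0258 0.0636; -0.0258 1.6843 0.4717; 0.0636 0.4717 1.1832]  K=[0.6438 -0.1844 0.1619; -0.1891 0.8474 0.0442; -0.1079 -0.1005 0.7774]  nu=[1.2728, 0.0324, 0.9161]  x^+=[1.3437, -2.1959, 0.3370]  P^+=[0.2675 -0.1114 0.0172; -0.1114 0.2699 -0.0557; 0.0172 -0.0557 0.1490]
step 2: x^-=[1.6772, -2.8023, 0.5225]  P^-=[0.4473 -0.2457 0.0442; -0.2457 0.6091 -0.0719; 0.0442 -0.0719 0.3782]  S=[0.7646 -0.0089 0.0342; -0.0089 0.8020 0.0265; 0.0342 0.0265 0.5739]  K=[0.5108 -0.1642 0.1228; -0.1588 0.6790 0.0133; -0.0925 -0.0892 0.6555]  nu=[1.4089, 2.4625, -2.0289]  x^+=[1.7434, -1.3810, -1.1574]  P^+=[0.2128 -0.0936 0.0141; -0.0936 0.2178 -0.0482; 0.0141 -0.0482 0.1261]

K[2,1] = -0.0892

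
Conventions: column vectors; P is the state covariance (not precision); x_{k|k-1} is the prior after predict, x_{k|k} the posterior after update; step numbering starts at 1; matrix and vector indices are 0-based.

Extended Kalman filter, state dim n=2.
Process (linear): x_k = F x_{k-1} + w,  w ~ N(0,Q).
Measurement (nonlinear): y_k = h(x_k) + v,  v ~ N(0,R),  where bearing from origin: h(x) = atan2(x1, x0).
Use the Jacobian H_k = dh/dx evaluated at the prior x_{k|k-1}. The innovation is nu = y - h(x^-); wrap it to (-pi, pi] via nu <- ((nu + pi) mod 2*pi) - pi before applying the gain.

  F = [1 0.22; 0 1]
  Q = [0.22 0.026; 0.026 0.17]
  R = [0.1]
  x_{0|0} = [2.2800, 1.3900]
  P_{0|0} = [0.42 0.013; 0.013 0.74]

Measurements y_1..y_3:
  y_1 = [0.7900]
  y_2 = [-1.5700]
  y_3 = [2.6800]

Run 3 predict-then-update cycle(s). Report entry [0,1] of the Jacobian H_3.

step 1: x^-=[2.5858, 1.3900]  P^-=[0.6815 0.2018; 0.2018 0.9100]  H_jac=[-0.1613 0.3000]  S=[0.1801]  K=[-0.2741; 1.3352]  nu=[0.2968]  x^+=[2.5045, 1.7862]  P^+=[0.6680 0.2677; 0.2677 0.5889]
step 2: x^-=[2.8974, 1.7862]  P^-=[1.0343 0.4233; 0.4233 0.7589]  H_jac=[-0.1542 0.2501]  S=[0.1394]  K=[-0.3845; 0.8933]  nu=[-2.1225]  x^+=[3.7136, -0.1098]  P^+=[1.0137 0.4712; 0.4712 0.6477]
step 3: x^-=[3.6894, -0.1098]  P^-=[1.4724 0.6397; 0.6397 0.8177]  H_jac=[0.0081 0.2708]  S=[0.1629]  K=[1.1365; 1.3914]  nu=[2.7097]  x^+=[6.7691, 3.6604]  P^+=[1.2620 0.3821; 0.3821 0.5024]

H_jac[0,1] = 0.2708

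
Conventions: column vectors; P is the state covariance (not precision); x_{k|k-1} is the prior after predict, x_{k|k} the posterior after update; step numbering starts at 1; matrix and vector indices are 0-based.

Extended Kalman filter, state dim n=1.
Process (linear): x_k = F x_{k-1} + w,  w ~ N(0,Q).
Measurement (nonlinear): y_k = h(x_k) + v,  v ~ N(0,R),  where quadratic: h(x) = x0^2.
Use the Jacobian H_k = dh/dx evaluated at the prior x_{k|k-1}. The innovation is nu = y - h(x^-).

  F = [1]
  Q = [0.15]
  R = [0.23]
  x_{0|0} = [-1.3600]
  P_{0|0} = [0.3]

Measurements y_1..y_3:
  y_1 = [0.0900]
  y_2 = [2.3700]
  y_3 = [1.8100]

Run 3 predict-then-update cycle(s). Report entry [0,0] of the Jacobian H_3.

step 1: x^-=[-1.3600]  P^-=[0.4500]  H_jac=[-2.7200]  S=[3.5593]  K=[-0.3439]  nu=[-1.7596]  x^+=[-0.7549]  P^+=[0.0291]
step 2: x^-=[-0.7549]  P^-=[0.1791]  H_jac=[-1.5098]  S=[0.6382]  K=[-0.4236]  nu=[1.8001]  x^+=[-1.5175]  P^+=[0.0645]
step 3: x^-=[-1.5175]  P^-=[0.2145]  H_jac=[-3.0350]  S=[2.2062]  K=[-0.2951]  nu=[-0.4928]  x^+=[-1.3721]  P^+=[0.0224]

H_jac[0,0] = -3.0350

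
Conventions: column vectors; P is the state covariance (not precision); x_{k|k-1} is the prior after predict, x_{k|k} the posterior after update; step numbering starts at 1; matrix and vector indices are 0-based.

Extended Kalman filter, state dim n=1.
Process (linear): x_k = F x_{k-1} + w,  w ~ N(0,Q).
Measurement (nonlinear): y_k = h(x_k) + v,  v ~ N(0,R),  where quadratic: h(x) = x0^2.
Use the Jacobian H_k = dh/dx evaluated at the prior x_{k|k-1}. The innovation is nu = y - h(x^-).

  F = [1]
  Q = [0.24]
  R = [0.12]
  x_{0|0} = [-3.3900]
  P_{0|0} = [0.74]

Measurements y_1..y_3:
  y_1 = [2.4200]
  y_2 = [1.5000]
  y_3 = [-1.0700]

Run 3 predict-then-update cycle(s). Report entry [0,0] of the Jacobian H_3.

step 1: x^-=[-3.3900]  P^-=[0.9800]  H_jac=[-6.7800]  S=[45.1690]  K=[-0.1471]  nu=[-9.0721]  x^+=[-2.0555]  P^+=[0.0026]
step 2: x^-=[-2.0555]  P^-=[0.2426]  H_jac=[-4.1110]  S=[4.2200]  K=[-0.2363]  nu=[-2.7250]  x^+=[-1.4115]  P^+=[0.0069]
step 3: x^-=[-1.4115]  P^-=[0.2469]  H_jac=[-2.8229]  S=[2.0875]  K=[-0.3339]  nu=[-3.0622]  x^+=[-0.3891]  P^+=[0.0142]

H_jac[0,0] = -2.8229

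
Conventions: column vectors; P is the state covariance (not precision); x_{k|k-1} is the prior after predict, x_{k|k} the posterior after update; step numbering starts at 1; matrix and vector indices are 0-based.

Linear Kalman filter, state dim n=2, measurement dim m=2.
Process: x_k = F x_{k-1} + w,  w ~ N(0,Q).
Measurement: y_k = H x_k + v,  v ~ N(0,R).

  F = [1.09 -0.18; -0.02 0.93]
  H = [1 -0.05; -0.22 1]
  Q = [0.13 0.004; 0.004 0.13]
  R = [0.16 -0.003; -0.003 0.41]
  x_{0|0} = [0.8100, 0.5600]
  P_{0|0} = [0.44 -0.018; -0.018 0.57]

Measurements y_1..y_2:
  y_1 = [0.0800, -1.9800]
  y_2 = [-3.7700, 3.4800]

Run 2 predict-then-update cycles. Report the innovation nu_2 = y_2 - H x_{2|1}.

step 1: x^-=[0.7821, 0.5046]  P^-=[0.6783 -0.1193; -0.1193 0.6238]  S=[0.8518 -0.3041; -0.3041 1.1192]  K=[0.7947 -0.0240; 0.0339 0.5901]  nu=[-0.6769, -2.3125]  x^+=[0.2998, -0.8830]  P^+=[0.1280 0.0159; 0.0159 0.2453]
step 2: x^-=[0.4857, -0.8272]  P^-=[0.2838 -0.0237; -0.0237 0.3417]  S=[0.4470 -0.1064; -0.1064 0.7758]  K=[0.6317 -0.0243; 0.0158 0.4493]  nu=[-4.2970, 4.4140]  x^+=[-2.3362, 1.0879]  P^+=[0.1017 0.0105; 0.0105 0.1865]

innov = [-4.2970, 4.4140]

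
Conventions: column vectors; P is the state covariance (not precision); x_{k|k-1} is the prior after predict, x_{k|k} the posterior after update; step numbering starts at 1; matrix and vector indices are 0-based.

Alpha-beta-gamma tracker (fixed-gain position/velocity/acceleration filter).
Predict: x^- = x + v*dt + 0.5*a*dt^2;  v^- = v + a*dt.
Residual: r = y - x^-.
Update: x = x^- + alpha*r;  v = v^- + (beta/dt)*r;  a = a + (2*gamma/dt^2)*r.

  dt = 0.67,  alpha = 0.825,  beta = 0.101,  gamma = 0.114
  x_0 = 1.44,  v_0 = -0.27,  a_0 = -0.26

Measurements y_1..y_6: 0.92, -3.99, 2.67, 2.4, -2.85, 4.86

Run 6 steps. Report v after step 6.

v_post = 0.6641

step 1: x_pred=1.2007  r=-0.2807  x^+=0.9691  v^+=-0.4865  a^+=-0.4026
step 2: x_pred=0.5528  r=-4.5428  x^+=-3.1950  v^+=-1.4411  a^+=-2.7099
step 3: x_pred=-4.7688  r=7.4388  x^+=1.3682  v^+=-2.1353  a^+=1.0683
step 4: x_pred=0.1773  r=2.2227  x^+=2.0110  v^+=-1.0845  a^+=2.1972
step 5: x_pred=1.7776  r=-4.6276  x^+=-2.0402  v^+=-0.3100  a^+=-0.1532
step 6: x_pred=-2.2822  r=7.1422  x^+=3.6101  v^+=0.6641  a^+=3.4744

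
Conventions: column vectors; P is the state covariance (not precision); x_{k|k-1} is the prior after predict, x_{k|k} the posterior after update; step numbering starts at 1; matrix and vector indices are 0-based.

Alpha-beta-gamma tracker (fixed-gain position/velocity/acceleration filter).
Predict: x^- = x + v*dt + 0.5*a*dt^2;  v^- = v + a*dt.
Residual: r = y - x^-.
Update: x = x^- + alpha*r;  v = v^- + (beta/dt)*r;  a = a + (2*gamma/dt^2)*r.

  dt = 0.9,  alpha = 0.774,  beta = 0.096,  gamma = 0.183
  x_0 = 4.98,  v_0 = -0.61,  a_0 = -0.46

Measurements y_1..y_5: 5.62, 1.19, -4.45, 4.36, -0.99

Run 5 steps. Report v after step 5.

step 1: x_pred=4.2447  r=1.3753  x^+=5.3092  v^+=-0.8773  a^+=0.1614
step 2: x_pred=4.5850  r=-3.3950  x^+=1.9573  v^+=-1.0941  a^+=-1.3726
step 3: x_pred=0.4166  r=-4.8666  x^+=-3.3501  v^+=-2.8486  a^+=-3.5716
step 4: x_pred=-7.3604  r=11.7204  x^+=1.7112  v^+=-4.8129  a^+=1.7243
step 5: x_pred=-1.9220  r=0.9320  x^+=-1.2006  v^+=-3.1616  a^+=2.1454

v_post = -3.1616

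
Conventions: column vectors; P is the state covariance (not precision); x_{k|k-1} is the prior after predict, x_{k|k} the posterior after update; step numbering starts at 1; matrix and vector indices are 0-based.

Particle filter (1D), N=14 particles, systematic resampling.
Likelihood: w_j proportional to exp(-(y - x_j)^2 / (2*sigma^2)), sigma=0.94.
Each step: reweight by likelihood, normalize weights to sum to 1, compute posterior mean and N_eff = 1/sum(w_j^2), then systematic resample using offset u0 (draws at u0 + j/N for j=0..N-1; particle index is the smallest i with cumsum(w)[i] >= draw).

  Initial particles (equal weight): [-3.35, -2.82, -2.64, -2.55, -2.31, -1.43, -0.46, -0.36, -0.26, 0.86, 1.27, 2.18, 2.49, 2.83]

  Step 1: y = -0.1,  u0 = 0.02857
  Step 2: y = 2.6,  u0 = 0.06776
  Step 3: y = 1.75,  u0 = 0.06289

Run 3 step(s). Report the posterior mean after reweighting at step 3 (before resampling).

step 1: w=[0.0006, 0.0034, 0.0059, 0.0076, 0.0143, 0.0834, 0.2108, 0.2184, 0.2236, 0.1347, 0.0784, 0.0120, 0.0051, 0.0018]  mean=-0.1734  Neff=5.7513  idx=[4, 5, 6, 6, 6, 7, 7, 7, 8, 8, 8, 9, 9, 10]
step 2: w=[0.0000, 0.0001, 0.0063, 0.0063, 0.0063, 0.0089, 0.0089, 0.0089, 0.0123, 0.0123, 0.0123, 0.2272, 0.2272, 0.4631]  mean=0.9509  Neff=3.1396  idx=[9, 11, 11, 11, 12, 12, 12, 13, 13, 13, 13, 13, 13, 13]
step 3: w=[0.0101, 0.0634, 0.0634, 0.0634, 0.0634, 0.0634, 0.0634, 0.0871, 0.0871, 0.0871, 0.0871, 0.0871, 0.0871, 0.0871]  mean=1.0987  Neff=12.9370  idx=[1, 2, 4, 5, 6, 7, 8, 8, 9, 10, 11, 12, 13, 13]

post_mean = 1.0987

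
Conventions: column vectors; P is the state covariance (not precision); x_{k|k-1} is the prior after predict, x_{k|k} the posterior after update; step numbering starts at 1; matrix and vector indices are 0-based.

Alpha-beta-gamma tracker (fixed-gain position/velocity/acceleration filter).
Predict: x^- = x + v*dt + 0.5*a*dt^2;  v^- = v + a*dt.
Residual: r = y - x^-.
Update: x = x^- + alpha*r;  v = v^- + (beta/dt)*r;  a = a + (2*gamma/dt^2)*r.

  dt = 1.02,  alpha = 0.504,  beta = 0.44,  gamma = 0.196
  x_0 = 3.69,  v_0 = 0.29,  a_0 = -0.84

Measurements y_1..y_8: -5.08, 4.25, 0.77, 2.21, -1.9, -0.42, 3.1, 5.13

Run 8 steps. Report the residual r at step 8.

resid = 2.6530

step 1: x_pred=3.5488  r=-8.6288  x^+=-0.8001  v^+=-4.2890  a^+=-4.0912
step 2: x_pred=-7.3031  r=11.5531  x^+=-1.4804  v^+=-3.4783  a^+=0.2618
step 3: x_pred=-4.8920  r=5.6620  x^+=-2.0384  v^+=-0.7688  a^+=2.3951
step 4: x_pred=-1.5766  r=3.7866  x^+=0.3318  v^+=3.3077  a^+=3.8219
step 5: x_pred=5.6938  r=-7.5938  x^+=1.8665  v^+=3.9302  a^+=0.9607
step 6: x_pred=6.3751  r=-6.7951  x^+=2.9504  v^+=1.9789  a^+=-1.5996
step 7: x_pred=4.1367  r=-1.0367  x^+=3.6142  v^+=-0.0999  a^+=-1.9902
step 8: x_pred=2.4770  r=2.6530  x^+=3.8141  v^+=-0.9855  a^+=-0.9906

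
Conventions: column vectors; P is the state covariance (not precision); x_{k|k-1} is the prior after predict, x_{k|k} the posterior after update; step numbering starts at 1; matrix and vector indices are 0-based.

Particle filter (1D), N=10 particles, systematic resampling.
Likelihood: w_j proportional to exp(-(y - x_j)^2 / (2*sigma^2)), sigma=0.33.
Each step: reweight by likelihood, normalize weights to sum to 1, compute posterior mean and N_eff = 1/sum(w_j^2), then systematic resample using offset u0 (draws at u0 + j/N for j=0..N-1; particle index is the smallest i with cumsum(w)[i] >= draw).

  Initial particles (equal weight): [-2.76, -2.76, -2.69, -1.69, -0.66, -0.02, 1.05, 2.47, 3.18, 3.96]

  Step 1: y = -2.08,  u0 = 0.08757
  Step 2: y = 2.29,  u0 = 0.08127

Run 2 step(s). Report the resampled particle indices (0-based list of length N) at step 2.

step 1: w=[0.1304, 0.1304, 0.1973, 0.5418, 0.0001, 0.0000, 0.0000, 0.0000, 0.0000, 0.0000]  mean=-2.1662  Neff=2.7283  idx=[0, 1, 2, 2, 3, 3, 3, 3, 3, 3]
step 2: w=[0.0000, 0.0000, 0.0000, 0.0000, 0.1667, 0.1667, 0.1667, 0.1667, 0.1667, 0.1667]  mean=-1.6900  Neff=6.0000  idx=[4, 5, 5, 6, 6, 7, 8, 8, 9, 9]

resampled_idx = [4, 5, 5, 6, 6, 7, 8, 8, 9, 9]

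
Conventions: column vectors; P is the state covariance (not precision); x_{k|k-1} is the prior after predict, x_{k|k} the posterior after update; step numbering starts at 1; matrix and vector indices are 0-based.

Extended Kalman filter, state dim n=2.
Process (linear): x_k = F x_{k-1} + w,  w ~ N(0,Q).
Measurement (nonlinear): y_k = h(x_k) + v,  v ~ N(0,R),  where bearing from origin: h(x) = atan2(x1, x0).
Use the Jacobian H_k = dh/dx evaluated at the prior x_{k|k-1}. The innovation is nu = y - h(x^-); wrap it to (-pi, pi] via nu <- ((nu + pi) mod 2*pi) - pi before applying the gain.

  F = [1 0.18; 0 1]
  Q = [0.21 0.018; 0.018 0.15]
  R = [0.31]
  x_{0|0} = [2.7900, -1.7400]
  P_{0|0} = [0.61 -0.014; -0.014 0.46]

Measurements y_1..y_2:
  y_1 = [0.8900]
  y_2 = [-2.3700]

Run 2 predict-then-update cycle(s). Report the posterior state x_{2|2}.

step 1: x^-=[2.4768, -1.7400]  P^-=[0.8299 0.0868; 0.0868 0.6100]  H_jac=[0.1899 0.2703]  S=[0.3934]  K=[0.4602; 0.4610]  nu=[1.5024]  x^+=[3.1683, -1.0473]  P^+=[0.7465 0.0033; 0.0033 0.5264]
step 2: x^-=[2.9797, -1.0473]  P^-=[0.9748 0.1161; 0.1161 0.6764]  H_jac=[0.1050 0.2987]  S=[0.3884]  K=[0.3528; 0.5516]  nu=[-2.0320]  x^+=[2.2629, -2.1681]  P^+=[0.9264 0.0405; 0.0405 0.5582]

x_post = [2.2629, -2.1681]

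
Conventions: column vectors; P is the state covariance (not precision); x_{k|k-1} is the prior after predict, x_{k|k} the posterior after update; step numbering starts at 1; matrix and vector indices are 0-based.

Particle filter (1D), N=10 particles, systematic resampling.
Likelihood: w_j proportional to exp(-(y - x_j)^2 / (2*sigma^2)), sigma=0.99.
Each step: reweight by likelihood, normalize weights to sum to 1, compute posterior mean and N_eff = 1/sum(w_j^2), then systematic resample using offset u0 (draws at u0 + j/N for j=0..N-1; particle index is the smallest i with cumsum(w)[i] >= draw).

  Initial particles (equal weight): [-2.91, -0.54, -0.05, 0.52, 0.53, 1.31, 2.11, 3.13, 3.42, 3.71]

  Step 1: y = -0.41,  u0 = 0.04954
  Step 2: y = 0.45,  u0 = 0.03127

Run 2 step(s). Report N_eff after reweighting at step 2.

step 1: w=[0.0117, 0.2823, 0.2665, 0.1832, 0.1814, 0.0630, 0.0112, 0.0005, 0.0002, 0.0000]  mean=0.0997  Neff=4.5159  idx=[1, 1, 1, 2, 2, 2, 3, 4, 4, 5]
step 2: w=[0.0745, 0.0745, 0.0745, 0.1082, 0.1082, 0.1082, 0.1226, 0.1225, 0.1225, 0.0843]  mean=0.1670  Neff=9.6232  idx=[0, 1, 3, 3, 4, 5, 6, 7, 8, 9]

N_eff = 9.6232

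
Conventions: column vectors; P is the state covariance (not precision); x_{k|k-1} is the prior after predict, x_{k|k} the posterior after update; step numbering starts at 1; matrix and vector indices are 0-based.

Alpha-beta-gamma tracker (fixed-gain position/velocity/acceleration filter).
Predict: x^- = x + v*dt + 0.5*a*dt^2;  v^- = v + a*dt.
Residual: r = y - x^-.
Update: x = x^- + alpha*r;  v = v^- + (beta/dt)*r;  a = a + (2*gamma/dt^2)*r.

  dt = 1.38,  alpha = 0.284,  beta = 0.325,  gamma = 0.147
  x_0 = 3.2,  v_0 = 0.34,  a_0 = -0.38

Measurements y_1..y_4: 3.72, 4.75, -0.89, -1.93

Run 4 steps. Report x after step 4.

x_post = -0.6596

step 1: x_pred=3.3074  r=0.4126  x^+=3.4246  v^+=-0.0872  a^+=-0.3163
step 2: x_pred=3.0030  r=1.7470  x^+=3.4992  v^+=-0.1123  a^+=-0.0466
step 3: x_pred=3.2998  r=-4.1898  x^+=2.1099  v^+=-1.1633  a^+=-0.6934
step 4: x_pred=-0.1557  r=-1.7743  x^+=-0.6596  v^+=-2.5381  a^+=-0.9673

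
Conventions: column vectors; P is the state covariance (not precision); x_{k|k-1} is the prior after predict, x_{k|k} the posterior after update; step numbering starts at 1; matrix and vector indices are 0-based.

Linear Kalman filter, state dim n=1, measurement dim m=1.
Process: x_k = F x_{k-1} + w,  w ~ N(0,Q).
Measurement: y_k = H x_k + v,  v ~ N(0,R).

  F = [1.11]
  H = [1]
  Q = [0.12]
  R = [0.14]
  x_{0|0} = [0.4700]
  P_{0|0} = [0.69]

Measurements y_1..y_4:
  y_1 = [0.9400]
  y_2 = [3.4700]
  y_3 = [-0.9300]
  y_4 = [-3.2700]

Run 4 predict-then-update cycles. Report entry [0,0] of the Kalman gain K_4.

K[0,0] = 0.6194

step 1: x^-=[0.5217]  P^-=[0.9701]  S=[1.1101]  K=[0.8739]  nu=[0.4183]  x^+=[0.8872]  P^+=[0.1223]
step 2: x^-=[0.9848]  P^-=[0.2707]  S=[0.4107]  K=[0.6592]  nu=[2.4852]  x^+=[2.6229]  P^+=[0.0923]
step 3: x^-=[2.9115]  P^-=[0.2337]  S=[0.3737]  K=[0.6254]  nu=[-3.8415]  x^+=[0.5091]  P^+=[0.0876]
step 4: x^-=[0.5651]  P^-=[0.2279]  S=[0.3679]  K=[0.6194]  nu=[-3.8351]  x^+=[-1.8105]  P^+=[0.0867]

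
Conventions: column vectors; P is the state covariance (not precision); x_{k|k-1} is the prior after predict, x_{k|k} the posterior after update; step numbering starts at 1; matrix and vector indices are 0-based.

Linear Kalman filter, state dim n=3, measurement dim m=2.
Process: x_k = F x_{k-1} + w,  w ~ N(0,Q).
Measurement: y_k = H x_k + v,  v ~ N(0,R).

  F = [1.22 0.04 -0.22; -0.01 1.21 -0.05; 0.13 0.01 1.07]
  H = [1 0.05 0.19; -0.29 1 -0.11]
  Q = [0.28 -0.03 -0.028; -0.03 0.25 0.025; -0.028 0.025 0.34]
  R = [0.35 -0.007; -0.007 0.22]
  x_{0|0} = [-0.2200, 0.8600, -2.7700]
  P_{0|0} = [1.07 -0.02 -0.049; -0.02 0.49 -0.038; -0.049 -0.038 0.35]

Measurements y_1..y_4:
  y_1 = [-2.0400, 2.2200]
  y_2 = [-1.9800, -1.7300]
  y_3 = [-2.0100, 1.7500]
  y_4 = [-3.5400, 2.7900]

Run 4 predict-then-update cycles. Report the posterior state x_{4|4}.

x_post = [-2.4283, 1.3223, -3.1290]

step 1: x^-=[0.3754, 1.1813, -2.9839]  P^-=[1.9153 -0.0319 -0.0049; -0.0319 0.9734 -0.0407; -0.0049 -0.0407 0.7444]  S=[2.2888 -0.5675; -0.5675 1.3907]  K=[0.8134 -0.0901; 0.2002 0.7915; 0.0413 -0.0702]  nu=[-1.9075, 0.8193]  x^+=[-1.2500, 1.4480, -3.1203]  P^+=[0.3066 0.0496 -0.1252; 0.0496 0.1902 0.0283; -0.1252 0.0283 0.7303]
step 2: x^-=[-0.7806, 1.9205, -3.4867]  P^-=[0.8436 0.0565 -0.3091; 0.0565 0.5256 0.0344; -0.3091 0.0344 1.1472]  S=[1.1252 -0.1362; -0.1362 0.7704]  K=[0.6906 -0.0779; 0.1623 0.6848; -0.0815 -0.0172]  nu=[-0.6330, -4.2605]  x^+=[-0.8859, -1.0999, -3.3617]  P^+=[0.2876 0.0342 -0.2475; 0.0342 0.1650 0.0504; -0.2475 0.0504 1.1399]
step 3: x^-=[-0.3852, -1.1539, -3.7232]  P^-=[0.8988 0.0385 -0.5640; 0.0385 0.4873 0.0405; -0.5640 0.0405 1.5822]  S=[1.0974 -0.1378; -0.1378 0.7348]  K=[0.7125 -0.0842; 0.1484 0.6697; -0.2387 -0.0039]  nu=[-0.8597, 2.3826]  x^+=[-1.1985, 0.3142, -3.5273]  P^+=[0.3199 0.0280 -0.3753; 0.0280 0.1609 0.0592; -0.3753 0.0592 1.5200]
step 4: x^-=[-0.6736, 0.5686, -3.9269]  P^-=[1.0331 0.0381 -0.8113; 0.0381 0.4812 0.0327; -0.8113 0.0327 1.9826]  S=[1.1520 -0.1465; -0.1465 0.7311]  K=[0.7539 -0.0846; 0.1441 0.6671; -0.3767 -0.0073]  nu=[-2.1488, 1.5941]  x^+=[-2.4283, 1.3223, -3.1290]  P^+=[0.3545 0.0260 -0.4807; 0.0260 0.1601 0.0618; -0.4807 0.0618 1.8198]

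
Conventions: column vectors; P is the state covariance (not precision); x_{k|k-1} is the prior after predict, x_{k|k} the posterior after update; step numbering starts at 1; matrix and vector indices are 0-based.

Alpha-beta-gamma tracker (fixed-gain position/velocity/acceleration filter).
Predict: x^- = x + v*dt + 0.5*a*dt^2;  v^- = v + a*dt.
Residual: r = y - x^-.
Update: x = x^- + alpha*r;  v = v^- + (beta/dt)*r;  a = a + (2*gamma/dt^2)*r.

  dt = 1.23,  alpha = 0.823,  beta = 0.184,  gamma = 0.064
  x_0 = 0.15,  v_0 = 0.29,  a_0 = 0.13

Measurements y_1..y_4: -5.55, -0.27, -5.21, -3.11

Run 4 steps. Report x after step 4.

x_post = -3.5569

step 1: x_pred=0.6050  r=-6.1550  x^+=-4.4606  v^+=-0.4709  a^+=-0.3908
step 2: x_pred=-5.3353  r=5.0653  x^+=-1.1666  v^+=-0.1937  a^+=0.0378
step 3: x_pred=-1.3763  r=-3.8337  x^+=-4.5314  v^+=-0.7207  a^+=-0.2866
step 4: x_pred=-5.6347  r=2.5247  x^+=-3.5569  v^+=-0.6955  a^+=-0.0729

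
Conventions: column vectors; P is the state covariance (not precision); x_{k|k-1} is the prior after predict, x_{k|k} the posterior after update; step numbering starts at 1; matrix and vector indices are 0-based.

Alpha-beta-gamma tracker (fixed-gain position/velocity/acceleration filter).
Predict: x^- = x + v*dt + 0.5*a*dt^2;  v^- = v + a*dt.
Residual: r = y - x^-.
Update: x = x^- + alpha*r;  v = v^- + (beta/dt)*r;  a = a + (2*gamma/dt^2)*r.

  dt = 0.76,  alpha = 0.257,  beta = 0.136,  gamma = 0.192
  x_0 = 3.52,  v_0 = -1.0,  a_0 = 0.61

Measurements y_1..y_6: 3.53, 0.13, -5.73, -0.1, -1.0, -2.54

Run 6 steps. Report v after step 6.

v_post = -5.0815

step 1: x_pred=2.9362  r=0.5938  x^+=3.0888  v^+=-0.4301  a^+=1.0048
step 2: x_pred=3.0521  r=-2.9221  x^+=2.3011  v^+=-0.1894  a^+=-0.9379
step 3: x_pred=1.8863  r=-7.6163  x^+=-0.0711  v^+=-2.2651  a^+=-6.0013
step 4: x_pred=-3.5257  r=3.4257  x^+=-2.6453  v^+=-6.2131  a^+=-3.7238
step 5: x_pred=-8.4427  r=7.4427  x^+=-6.5299  v^+=-7.7113  a^+=1.2242
step 6: x_pred=-12.0370  r=9.4970  x^+=-9.5962  v^+=-5.0815  a^+=7.5380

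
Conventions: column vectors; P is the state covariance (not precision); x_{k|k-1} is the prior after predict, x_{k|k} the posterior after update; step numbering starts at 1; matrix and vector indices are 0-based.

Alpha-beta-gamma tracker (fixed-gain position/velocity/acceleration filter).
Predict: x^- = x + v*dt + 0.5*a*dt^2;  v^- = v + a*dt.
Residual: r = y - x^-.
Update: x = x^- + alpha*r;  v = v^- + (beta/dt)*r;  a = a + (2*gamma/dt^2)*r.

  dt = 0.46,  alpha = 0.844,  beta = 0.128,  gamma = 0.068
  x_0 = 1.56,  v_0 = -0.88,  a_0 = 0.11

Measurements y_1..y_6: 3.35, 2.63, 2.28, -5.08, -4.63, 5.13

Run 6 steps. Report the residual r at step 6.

step 1: x_pred=1.1668  r=2.1832  x^+=3.0094  v^+=-0.2219  a^+=1.5132
step 2: x_pred=3.0674  r=-0.4374  x^+=2.6982  v^+=0.3524  a^+=1.2320
step 3: x_pred=2.9907  r=-0.7107  x^+=2.3909  v^+=0.7214  a^+=0.7752
step 4: x_pred=2.8047  r=-7.8847  x^+=-3.8500  v^+=-1.1160  a^+=-4.2925
step 5: x_pred=-4.8175  r=0.1875  x^+=-4.6592  v^+=-3.0384  a^+=-4.1720
step 6: x_pred=-6.4983  r=11.6283  x^+=3.3160  v^+=-1.7218  a^+=3.3018

resid = 11.6283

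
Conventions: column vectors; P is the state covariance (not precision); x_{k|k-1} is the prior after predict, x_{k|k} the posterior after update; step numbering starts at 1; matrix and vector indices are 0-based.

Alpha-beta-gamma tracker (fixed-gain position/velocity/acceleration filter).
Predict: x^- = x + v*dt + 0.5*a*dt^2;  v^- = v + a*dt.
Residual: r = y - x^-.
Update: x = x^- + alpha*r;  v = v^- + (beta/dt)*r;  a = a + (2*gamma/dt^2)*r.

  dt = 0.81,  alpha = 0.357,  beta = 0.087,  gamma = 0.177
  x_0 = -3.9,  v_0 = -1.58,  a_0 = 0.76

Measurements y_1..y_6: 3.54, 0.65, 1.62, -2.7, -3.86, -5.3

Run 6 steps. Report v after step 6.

step 1: x_pred=-4.9305  r=8.4705  x^+=-1.9065  v^+=-0.0546  a^+=5.3303
step 2: x_pred=-0.2022  r=0.8522  x^+=0.1021  v^+=4.3544  a^+=5.7900
step 3: x_pred=5.5286  r=-3.9086  x^+=4.1332  v^+=8.6246  a^+=3.6812
step 4: x_pred=12.3267  r=-15.0267  x^+=6.9622  v^+=9.9923  a^+=-4.4265
step 5: x_pred=13.6038  r=-17.4638  x^+=7.3693  v^+=4.5311  a^+=-13.8492
step 6: x_pred=6.4962  r=-11.7962  x^+=2.2850  v^+=-7.9537  a^+=-20.2138

v_post = -7.9537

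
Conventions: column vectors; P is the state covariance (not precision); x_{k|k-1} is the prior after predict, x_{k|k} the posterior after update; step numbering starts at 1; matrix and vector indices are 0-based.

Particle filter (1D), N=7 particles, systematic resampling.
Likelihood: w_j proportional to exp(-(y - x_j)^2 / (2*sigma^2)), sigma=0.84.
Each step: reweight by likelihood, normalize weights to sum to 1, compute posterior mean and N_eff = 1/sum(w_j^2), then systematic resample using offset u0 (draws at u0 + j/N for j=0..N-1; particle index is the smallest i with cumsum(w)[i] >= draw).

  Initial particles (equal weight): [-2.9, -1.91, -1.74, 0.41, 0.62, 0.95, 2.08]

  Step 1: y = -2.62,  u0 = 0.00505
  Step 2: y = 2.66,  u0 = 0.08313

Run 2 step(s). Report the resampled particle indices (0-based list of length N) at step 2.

resampled_idx = [3, 4, 5, 6, 6, 6, 6]

step 1: w=[0.4251, 0.3144, 0.2596, 0.0007, 0.0003, 0.0001, 0.0000]  mean=-2.2843  Neff=2.8828  idx=[0, 0, 0, 1, 1, 1, 2]
step 2: w=[0.0001, 0.0001, 0.0001, 0.1681, 0.1681, 0.1681, 0.4953]  mean=-1.8262  Neff=3.0296  idx=[3, 4, 5, 6, 6, 6, 6]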